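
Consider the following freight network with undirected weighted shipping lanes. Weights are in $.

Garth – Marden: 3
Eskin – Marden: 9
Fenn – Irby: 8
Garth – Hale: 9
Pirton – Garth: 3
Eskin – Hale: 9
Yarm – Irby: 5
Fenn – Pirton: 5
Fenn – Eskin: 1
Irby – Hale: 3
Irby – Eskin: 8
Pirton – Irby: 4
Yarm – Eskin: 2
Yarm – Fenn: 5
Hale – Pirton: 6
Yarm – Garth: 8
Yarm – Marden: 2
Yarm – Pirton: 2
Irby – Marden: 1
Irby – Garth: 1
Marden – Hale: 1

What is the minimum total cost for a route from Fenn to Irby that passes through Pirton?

Best Fenn to Pirton: Fenn–Pirton costing 5
Best Pirton to Irby: Pirton–Irby costing 4
Total via Pirton: 5 + 4 = $9.

$9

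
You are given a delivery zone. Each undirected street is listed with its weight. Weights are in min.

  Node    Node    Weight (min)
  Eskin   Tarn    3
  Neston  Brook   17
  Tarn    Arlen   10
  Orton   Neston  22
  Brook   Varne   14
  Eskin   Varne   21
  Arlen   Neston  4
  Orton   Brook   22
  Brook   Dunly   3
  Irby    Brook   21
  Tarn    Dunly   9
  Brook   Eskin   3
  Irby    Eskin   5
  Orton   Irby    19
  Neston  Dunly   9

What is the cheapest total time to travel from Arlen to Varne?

30 min

Candidate routes:
Arlen–Neston–Brook–Varne: 4+17+14 = 35
Arlen–Tarn–Dunly–Brook–Varne: 10+9+3+14 = 36
Arlen–Neston–Dunly–Brook–Varne: 4+9+3+14 = 30
Arlen–Tarn–Eskin–Varne: 10+3+21 = 34
The minimum is 30 min via Arlen–Neston–Dunly–Brook–Varne.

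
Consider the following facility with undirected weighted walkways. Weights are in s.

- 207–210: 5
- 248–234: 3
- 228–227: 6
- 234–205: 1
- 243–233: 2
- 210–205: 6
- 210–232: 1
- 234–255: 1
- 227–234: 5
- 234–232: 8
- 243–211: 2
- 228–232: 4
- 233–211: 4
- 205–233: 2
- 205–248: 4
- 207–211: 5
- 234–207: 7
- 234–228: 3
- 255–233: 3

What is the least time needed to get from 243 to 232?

Settle nodes by increasing distance from 243:
243: 0
211: 2  (via 243)
233: 2  (via 243)
205: 4  (via 233)
234: 5  (via 205)
255: 5  (via 233)
207: 7  (via 211)
248: 8  (via 205)
228: 8  (via 234)
227: 10  (via 234)
210: 10  (via 205)
232: 11  (via 210)
Shortest route: 243 → 233 → 205 → 210 → 232 = 11 s.

11 s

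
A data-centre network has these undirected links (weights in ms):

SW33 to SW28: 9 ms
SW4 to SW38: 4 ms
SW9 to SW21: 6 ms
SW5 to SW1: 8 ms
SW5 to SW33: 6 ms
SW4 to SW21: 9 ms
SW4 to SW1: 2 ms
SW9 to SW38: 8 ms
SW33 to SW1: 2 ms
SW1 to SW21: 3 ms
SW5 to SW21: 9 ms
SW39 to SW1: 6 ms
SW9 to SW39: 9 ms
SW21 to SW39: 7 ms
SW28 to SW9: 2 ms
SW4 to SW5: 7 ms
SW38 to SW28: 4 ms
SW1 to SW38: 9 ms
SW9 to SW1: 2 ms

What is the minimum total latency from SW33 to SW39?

Compare a few routes:
SW33 → SW1 → SW39: 2+6 = 8
SW33 → SW1 → SW21 → SW39: 2+3+7 = 12
Cheapest is SW33 → SW1 → SW39 at 8 ms.

8 ms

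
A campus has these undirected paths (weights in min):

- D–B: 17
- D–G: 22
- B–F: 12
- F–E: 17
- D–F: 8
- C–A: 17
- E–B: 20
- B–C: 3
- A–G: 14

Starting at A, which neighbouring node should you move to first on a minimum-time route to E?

C

Enumerating some paths:
A–C–B–E: 17+3+20 = 40
A–G–D–F–E: 14+22+8+17 = 61
A–C–B–D–F–E: 17+3+17+8+17 = 62
A–C–B–F–E: 17+3+12+17 = 49
The minimum is 40 min via A–C–B–E.
So from A the first move is to C.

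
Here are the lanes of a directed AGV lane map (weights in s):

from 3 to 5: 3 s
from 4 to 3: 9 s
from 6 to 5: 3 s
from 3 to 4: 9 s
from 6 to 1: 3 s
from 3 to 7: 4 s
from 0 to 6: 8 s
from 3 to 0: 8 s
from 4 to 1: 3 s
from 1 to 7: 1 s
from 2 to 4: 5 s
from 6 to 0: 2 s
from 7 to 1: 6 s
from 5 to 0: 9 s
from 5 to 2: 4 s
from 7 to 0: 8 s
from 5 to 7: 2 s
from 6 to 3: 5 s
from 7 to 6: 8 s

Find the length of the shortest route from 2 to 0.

Settle nodes by increasing distance from 2:
2: 0
4: 5  (via 2)
1: 8  (via 4)
7: 9  (via 1)
3: 14  (via 4)
0: 17  (via 7)
Shortest route: 2 → 4 → 1 → 7 → 0 = 17 s.

17 s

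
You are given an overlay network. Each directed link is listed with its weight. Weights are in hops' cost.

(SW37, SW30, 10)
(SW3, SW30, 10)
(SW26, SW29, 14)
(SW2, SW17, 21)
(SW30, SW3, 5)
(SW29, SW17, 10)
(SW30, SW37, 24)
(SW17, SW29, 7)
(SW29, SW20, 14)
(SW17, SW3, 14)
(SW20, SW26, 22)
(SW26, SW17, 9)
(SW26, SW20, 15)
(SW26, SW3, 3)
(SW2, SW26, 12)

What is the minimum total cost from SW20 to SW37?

59 hops' cost

Compare a few routes:
SW20–SW26–SW17–SW3–SW30–SW37: 22+9+14+10+24 = 79
SW20–SW26–SW3–SW30–SW37: 22+3+10+24 = 59
The minimum is 59 hops' cost via SW20–SW26–SW3–SW30–SW37.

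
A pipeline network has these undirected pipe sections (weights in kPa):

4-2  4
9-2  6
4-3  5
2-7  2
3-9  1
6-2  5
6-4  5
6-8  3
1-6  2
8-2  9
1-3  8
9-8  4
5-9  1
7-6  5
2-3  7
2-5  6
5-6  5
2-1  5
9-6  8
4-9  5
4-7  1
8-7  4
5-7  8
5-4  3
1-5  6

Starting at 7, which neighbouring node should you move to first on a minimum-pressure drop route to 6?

6

Compare a few routes:
7–4–6: 1+5 = 6
7–6: 5 = 5
Cheapest is 7–6 at 5 kPa.
So from 7 the first move is to 6.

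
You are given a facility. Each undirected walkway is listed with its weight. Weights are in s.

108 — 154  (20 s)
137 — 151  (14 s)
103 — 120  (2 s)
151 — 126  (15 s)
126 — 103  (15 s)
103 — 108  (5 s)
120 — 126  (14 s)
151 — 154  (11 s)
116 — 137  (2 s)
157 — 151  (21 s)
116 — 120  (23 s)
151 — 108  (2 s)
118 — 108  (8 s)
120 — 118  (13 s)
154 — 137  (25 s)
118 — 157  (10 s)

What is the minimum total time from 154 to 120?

Settle nodes by increasing distance from 154:
154: 0
151: 11  (via 154)
108: 13  (via 151)
103: 18  (via 108)
120: 20  (via 103)
Shortest route: 154 → 151 → 108 → 103 → 120 = 20 s.

20 s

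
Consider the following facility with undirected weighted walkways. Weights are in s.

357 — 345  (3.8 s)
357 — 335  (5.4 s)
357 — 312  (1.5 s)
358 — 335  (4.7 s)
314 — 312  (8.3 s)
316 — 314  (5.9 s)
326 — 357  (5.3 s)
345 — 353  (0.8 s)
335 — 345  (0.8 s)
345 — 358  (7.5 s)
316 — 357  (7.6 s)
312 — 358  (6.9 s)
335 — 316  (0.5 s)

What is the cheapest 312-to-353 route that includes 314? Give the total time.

Best 312 to 314: 312–314 costing 8.3
Best 314 to 353: 314–316–335–345–353 costing 8
Total via 314: 8.3 + 8 = 16.3 s.

16.3 s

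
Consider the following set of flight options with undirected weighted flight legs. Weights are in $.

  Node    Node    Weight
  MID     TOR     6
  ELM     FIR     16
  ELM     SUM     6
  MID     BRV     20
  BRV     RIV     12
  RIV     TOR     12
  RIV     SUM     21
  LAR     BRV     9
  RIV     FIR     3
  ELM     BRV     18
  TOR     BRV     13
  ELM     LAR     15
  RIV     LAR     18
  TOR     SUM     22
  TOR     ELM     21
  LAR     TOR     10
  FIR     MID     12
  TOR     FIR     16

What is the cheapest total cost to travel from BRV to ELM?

Shortest distances from BRV:
BRV: 0
LAR: 9  (via BRV)
RIV: 12  (via BRV)
TOR: 13  (via BRV)
FIR: 15  (via RIV)
ELM: 18  (via BRV)
Shortest route: BRV–ELM = $18.

$18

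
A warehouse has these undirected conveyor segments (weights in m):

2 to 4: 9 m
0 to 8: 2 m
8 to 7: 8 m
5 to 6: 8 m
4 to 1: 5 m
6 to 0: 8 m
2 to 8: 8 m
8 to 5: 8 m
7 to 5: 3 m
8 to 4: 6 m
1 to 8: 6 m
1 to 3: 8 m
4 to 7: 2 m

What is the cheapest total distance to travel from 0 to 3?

Settle nodes by increasing distance from 0:
0: 0
8: 2  (via 0)
1: 8  (via 8)
4: 8  (via 8)
6: 8  (via 0)
2: 10  (via 8)
5: 10  (via 8)
7: 10  (via 8)
3: 16  (via 1)
Shortest route: 0 → 8 → 1 → 3 = 16 m.

16 m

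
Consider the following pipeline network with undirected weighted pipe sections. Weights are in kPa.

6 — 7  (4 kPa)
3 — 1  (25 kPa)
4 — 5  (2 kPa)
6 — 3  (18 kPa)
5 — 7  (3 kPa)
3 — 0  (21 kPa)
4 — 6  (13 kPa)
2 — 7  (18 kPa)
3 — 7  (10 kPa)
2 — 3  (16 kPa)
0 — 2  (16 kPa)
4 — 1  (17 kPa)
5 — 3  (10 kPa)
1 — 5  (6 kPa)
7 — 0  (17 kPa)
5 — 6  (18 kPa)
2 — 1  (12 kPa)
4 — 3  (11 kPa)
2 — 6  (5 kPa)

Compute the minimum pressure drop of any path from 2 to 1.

12 kPa

Running Dijkstra from 2:
2: 0
6: 5  (via 2)
7: 9  (via 6)
1: 12  (via 2)
Shortest route: 2 → 1 = 12 kPa.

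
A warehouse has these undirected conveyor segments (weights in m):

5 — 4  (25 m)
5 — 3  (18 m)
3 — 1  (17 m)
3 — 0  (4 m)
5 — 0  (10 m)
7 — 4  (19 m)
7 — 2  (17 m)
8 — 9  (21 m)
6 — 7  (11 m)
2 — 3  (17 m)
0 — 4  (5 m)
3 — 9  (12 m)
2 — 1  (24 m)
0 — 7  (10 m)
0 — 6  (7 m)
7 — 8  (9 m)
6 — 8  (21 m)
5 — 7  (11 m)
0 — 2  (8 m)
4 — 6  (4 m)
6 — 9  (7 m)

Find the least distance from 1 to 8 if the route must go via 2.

50 m

Best 1 to 2: 1 → 2 costing 24
Best 2 to 8: 2 → 7 → 8 costing 26
Total via 2: 24 + 26 = 50 m.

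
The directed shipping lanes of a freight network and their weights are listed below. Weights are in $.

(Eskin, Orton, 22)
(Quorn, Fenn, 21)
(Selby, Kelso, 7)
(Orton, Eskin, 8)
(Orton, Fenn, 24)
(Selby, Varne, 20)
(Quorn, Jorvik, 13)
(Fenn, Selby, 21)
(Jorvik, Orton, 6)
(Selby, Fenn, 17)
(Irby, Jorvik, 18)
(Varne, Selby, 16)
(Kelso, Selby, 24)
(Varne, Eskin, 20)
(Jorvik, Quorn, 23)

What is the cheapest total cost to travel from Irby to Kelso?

Shortest distances from Irby:
Irby: 0
Jorvik: 18  (via Irby)
Orton: 24  (via Jorvik)
Eskin: 32  (via Orton)
Quorn: 41  (via Jorvik)
Fenn: 48  (via Orton)
Selby: 69  (via Fenn)
Kelso: 76  (via Selby)
Shortest route: Irby → Jorvik → Orton → Fenn → Selby → Kelso = $76.

$76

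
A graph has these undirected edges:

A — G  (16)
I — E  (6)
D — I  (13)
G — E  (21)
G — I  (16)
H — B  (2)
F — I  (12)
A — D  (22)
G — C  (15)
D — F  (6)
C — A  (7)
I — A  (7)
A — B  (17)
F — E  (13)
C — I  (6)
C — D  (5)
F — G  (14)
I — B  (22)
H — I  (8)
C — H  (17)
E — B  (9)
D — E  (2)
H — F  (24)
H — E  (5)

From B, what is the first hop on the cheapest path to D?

H

Compare a few routes:
B → E → D: 9+2 = 11
B → H → E → D: 2+5+2 = 9
B → H → I → E → D: 2+8+6+2 = 18
The minimum is 9 via B → H → E → D.
So from B the first move is to H.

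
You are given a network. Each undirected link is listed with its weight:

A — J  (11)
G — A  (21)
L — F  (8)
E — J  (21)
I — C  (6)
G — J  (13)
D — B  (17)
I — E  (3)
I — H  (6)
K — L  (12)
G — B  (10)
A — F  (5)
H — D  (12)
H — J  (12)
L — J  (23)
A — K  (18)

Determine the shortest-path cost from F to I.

Compare a few routes:
F - L - J - H - I: 8+23+12+6 = 49
F - A - J - E - I: 5+11+21+3 = 40
F - A - J - H - I: 5+11+12+6 = 34
F - L - J - E - I: 8+23+21+3 = 55
Cheapest is F - A - J - H - I at 34.

34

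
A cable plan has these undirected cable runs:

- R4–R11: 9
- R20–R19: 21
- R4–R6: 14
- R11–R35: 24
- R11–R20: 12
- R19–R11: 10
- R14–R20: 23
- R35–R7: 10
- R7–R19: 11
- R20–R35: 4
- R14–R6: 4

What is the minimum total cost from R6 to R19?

33

Running Dijkstra from R6:
R6: 0
R14: 4  (via R6)
R4: 14  (via R6)
R11: 23  (via R4)
R20: 27  (via R14)
R35: 31  (via R20)
R19: 33  (via R11)
Shortest route: R6 → R4 → R11 → R19 = 33.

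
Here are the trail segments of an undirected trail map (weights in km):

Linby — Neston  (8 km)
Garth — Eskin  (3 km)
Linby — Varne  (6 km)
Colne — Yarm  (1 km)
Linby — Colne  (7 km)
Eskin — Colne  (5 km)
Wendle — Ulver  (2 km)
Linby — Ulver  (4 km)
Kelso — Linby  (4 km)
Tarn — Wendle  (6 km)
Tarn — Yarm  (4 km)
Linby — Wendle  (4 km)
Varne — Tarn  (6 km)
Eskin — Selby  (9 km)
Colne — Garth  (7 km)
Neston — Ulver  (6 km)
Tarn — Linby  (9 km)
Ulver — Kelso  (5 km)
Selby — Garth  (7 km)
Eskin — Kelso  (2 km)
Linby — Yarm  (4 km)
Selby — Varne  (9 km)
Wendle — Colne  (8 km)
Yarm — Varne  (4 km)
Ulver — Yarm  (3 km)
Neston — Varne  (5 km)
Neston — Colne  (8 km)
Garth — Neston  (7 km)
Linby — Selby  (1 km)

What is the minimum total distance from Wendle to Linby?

4 km

Shortest distances from Wendle:
Wendle: 0
Ulver: 2  (via Wendle)
Linby: 4  (via Wendle)
Shortest route: Wendle → Linby = 4 km.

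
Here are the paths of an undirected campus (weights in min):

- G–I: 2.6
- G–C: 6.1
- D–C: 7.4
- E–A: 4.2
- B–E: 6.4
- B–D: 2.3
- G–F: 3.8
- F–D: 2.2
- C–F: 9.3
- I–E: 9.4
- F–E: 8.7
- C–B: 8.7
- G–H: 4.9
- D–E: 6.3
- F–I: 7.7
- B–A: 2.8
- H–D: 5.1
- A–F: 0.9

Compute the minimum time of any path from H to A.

8.2 min

Settle nodes by increasing distance from H:
H: 0
G: 4.9  (via H)
D: 5.1  (via H)
F: 7.3  (via D)
B: 7.4  (via D)
I: 7.5  (via G)
A: 8.2  (via F)
Shortest route: H–D–F–A = 8.2 min.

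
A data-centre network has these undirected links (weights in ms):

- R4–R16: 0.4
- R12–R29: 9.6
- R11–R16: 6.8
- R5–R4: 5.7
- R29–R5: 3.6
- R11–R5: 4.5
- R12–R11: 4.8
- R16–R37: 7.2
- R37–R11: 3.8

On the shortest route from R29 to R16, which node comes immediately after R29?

R5

Compare a few routes:
R29 - R5 - R11 - R16: 3.6+4.5+6.8 = 14.9
R29 - R5 - R11 - R37 - R16: 3.6+4.5+3.8+7.2 = 19.1
R29 - R5 - R4 - R16: 3.6+5.7+0.4 = 9.7
R29 - R12 - R11 - R16: 9.6+4.8+6.8 = 21.2
The minimum is 9.7 ms via R29 - R5 - R4 - R16.
So from R29 the first move is to R5.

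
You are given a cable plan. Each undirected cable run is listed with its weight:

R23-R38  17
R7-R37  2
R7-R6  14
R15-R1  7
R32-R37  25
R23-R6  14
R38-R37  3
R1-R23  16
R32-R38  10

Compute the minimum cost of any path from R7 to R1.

Candidate routes:
R7 → R37 → R38 → R23 → R1: 2+3+17+16 = 38
R7 → R37 → R32 → R38 → R23 → R1: 2+25+10+17+16 = 70
R7 → R6 → R23 → R1: 14+14+16 = 44
Cheapest is R7 → R37 → R38 → R23 → R1 at 38.

38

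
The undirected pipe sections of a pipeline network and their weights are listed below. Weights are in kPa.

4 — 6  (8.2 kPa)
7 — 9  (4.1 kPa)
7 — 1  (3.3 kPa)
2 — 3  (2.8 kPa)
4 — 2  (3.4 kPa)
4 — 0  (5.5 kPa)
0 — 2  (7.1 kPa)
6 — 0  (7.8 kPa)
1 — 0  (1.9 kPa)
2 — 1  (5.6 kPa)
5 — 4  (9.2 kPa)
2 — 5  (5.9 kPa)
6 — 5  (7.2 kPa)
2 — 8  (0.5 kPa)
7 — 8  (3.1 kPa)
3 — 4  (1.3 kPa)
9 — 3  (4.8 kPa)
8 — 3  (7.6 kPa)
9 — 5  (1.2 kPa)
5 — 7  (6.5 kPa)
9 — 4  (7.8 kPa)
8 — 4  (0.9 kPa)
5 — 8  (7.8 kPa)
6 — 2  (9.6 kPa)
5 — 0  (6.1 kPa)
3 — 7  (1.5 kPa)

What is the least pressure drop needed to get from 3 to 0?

6.7 kPa

Enumerating some paths:
3 - 4 - 8 - 2 - 0: 1.3+0.9+0.5+7.1 = 9.8
3 - 2 - 8 - 4 - 0: 2.8+0.5+0.9+5.5 = 9.7
3 - 7 - 1 - 0: 1.5+3.3+1.9 = 6.7
3 - 4 - 0: 1.3+5.5 = 6.8
The minimum is 6.7 kPa via 3 - 7 - 1 - 0.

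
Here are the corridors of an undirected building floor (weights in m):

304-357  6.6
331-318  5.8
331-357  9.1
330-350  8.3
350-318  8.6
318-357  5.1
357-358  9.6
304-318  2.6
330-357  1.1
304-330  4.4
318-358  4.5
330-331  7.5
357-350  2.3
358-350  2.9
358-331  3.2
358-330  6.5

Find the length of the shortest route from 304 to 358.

Settle nodes by increasing distance from 304:
304: 0
318: 2.6  (via 304)
330: 4.4  (via 304)
357: 5.5  (via 330)
358: 7.1  (via 318)
Shortest route: 304 → 318 → 358 = 7.1 m.

7.1 m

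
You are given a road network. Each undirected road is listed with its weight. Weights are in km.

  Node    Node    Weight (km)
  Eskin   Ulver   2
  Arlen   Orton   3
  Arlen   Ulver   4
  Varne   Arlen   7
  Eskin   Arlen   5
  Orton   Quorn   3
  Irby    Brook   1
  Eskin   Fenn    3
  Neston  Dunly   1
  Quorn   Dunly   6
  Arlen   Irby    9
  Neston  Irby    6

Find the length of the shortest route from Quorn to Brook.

14 km

Compare a few routes:
Quorn–Orton–Arlen–Irby–Brook: 3+3+9+1 = 16
Quorn–Dunly–Neston–Irby–Brook: 6+1+6+1 = 14
The minimum is 14 km via Quorn–Dunly–Neston–Irby–Brook.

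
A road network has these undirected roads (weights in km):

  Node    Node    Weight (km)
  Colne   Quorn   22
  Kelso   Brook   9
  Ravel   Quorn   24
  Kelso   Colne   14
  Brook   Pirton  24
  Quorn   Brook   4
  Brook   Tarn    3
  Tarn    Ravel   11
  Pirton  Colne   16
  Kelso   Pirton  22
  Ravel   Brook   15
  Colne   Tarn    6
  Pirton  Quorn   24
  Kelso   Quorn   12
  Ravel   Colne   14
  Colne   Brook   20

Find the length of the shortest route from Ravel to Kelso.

23 km

Shortest distances from Ravel:
Ravel: 0
Tarn: 11  (via Ravel)
Colne: 14  (via Ravel)
Brook: 14  (via Tarn)
Quorn: 18  (via Brook)
Kelso: 23  (via Brook)
Shortest route: Ravel–Tarn–Brook–Kelso = 23 km.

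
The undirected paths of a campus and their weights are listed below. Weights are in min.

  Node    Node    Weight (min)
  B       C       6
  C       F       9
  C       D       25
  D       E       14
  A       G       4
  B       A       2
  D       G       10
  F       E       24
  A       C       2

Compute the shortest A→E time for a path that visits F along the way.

Shortest A→F: A → C → F = 11
Shortest F→E: F → E = 24
Total via F: 11 + 24 = 35 min.

35 min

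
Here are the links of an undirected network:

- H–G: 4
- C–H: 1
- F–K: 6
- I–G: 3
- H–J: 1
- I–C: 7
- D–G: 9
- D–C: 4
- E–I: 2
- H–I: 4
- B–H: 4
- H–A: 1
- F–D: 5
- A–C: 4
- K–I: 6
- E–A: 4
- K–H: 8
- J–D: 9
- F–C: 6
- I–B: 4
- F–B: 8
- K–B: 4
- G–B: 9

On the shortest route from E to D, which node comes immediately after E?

A

Compare a few routes:
E–I–C–D: 2+7+4 = 13
E–I–H–C–D: 2+4+1+4 = 11
E–A–C–D: 4+4+4 = 12
E–A–H–C–D: 4+1+1+4 = 10
The minimum is 10 via E–A–H–C–D.
So from E the first move is to A.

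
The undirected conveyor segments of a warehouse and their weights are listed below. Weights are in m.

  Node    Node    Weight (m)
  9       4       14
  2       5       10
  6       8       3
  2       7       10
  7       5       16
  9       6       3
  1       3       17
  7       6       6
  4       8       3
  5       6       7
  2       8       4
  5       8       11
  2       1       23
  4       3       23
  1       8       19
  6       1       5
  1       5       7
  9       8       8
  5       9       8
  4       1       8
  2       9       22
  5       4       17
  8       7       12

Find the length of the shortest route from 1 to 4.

8 m

Settle nodes by increasing distance from 1:
1: 0
6: 5  (via 1)
5: 7  (via 1)
4: 8  (via 1)
Shortest route: 1–4 = 8 m.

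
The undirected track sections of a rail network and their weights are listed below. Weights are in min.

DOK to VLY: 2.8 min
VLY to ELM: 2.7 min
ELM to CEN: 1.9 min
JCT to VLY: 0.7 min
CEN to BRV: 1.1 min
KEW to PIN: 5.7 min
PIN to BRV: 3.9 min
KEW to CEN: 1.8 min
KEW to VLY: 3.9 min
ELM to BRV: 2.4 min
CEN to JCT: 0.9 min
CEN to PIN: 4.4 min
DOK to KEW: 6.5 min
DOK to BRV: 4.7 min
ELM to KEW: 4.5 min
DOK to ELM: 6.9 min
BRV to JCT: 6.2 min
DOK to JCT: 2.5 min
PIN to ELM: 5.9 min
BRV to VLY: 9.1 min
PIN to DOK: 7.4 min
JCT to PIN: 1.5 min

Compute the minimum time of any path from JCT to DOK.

Candidate routes:
JCT - DOK: 2.5 = 2.5
JCT - VLY - DOK: 0.7+2.8 = 3.5
The minimum is 2.5 min via JCT - DOK.

2.5 min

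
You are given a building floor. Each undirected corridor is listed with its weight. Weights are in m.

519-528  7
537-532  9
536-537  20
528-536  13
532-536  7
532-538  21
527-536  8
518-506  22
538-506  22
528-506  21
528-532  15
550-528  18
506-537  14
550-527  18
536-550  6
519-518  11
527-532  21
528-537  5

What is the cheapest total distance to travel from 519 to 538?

Shortest distances from 519:
519: 0
528: 7  (via 519)
518: 11  (via 519)
537: 12  (via 528)
536: 20  (via 528)
532: 21  (via 537)
550: 25  (via 528)
506: 26  (via 537)
527: 28  (via 536)
538: 42  (via 532)
Shortest route: 519–528–537–532–538 = 42 m.

42 m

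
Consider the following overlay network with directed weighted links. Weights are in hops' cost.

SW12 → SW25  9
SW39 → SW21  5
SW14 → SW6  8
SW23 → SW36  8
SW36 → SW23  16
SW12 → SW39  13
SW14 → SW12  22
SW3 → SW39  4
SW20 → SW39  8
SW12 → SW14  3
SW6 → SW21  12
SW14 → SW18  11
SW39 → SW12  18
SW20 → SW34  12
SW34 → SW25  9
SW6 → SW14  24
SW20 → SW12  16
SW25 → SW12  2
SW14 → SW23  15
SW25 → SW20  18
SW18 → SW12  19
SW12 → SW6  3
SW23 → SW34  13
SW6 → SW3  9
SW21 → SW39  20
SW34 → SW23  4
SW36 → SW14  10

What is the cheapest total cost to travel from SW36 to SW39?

31 hops' cost

Shortest distances from SW36:
SW36: 0
SW14: 10  (via SW36)
SW23: 16  (via SW36)
SW6: 18  (via SW14)
SW18: 21  (via SW14)
SW3: 27  (via SW6)
SW34: 29  (via SW23)
SW21: 30  (via SW6)
SW39: 31  (via SW3)
Shortest route: SW36 → SW14 → SW6 → SW3 → SW39 = 31 hops' cost.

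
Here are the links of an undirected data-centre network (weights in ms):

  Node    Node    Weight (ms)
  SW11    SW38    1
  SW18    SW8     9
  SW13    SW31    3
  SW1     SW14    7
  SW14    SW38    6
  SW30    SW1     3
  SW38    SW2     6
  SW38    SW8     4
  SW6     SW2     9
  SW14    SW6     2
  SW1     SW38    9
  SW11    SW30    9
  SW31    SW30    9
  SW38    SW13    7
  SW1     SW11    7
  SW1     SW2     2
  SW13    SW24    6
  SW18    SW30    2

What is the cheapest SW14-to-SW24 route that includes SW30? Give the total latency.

28 ms

Best SW14 to SW30: SW14 → SW1 → SW30 costing 10
Shortest SW30→SW24: SW30 → SW31 → SW13 → SW24 = 18
Total via SW30: 10 + 18 = 28 ms.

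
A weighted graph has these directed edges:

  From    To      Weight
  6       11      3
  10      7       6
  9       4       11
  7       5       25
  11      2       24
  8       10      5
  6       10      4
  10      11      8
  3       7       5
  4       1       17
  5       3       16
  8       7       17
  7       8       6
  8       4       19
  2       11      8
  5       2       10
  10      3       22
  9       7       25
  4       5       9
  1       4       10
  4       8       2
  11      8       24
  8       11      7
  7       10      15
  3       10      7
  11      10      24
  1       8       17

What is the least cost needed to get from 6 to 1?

52

Enumerating some paths:
6 - 10 - 7 - 8 - 4 - 1: 4+6+6+19+17 = 52
6 - 10 - 3 - 7 - 8 - 4 - 1: 4+22+5+6+19+17 = 73
6 - 10 - 11 - 8 - 4 - 1: 4+8+24+19+17 = 72
6 - 11 - 8 - 4 - 1: 3+24+19+17 = 63
Cheapest is 6 - 10 - 7 - 8 - 4 - 1 at 52.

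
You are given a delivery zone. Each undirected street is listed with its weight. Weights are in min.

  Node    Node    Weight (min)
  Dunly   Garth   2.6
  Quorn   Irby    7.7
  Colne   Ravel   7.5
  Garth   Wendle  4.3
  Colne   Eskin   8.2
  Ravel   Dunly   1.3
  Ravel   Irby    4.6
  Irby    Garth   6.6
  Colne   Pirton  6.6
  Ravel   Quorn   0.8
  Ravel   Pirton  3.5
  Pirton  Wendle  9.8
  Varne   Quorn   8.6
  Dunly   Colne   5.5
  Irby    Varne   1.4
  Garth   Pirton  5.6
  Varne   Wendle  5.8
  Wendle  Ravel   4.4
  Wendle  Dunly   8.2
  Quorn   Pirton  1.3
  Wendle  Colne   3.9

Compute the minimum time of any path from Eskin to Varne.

Candidate routes:
Eskin → Colne → Ravel → Irby → Varne: 8.2+7.5+4.6+1.4 = 21.7
Eskin → Colne → Wendle → Varne: 8.2+3.9+5.8 = 17.9
Eskin → Colne → Dunly → Ravel → Irby → Varne: 8.2+5.5+1.3+4.6+1.4 = 21
The minimum is 17.9 min via Eskin → Colne → Wendle → Varne.

17.9 min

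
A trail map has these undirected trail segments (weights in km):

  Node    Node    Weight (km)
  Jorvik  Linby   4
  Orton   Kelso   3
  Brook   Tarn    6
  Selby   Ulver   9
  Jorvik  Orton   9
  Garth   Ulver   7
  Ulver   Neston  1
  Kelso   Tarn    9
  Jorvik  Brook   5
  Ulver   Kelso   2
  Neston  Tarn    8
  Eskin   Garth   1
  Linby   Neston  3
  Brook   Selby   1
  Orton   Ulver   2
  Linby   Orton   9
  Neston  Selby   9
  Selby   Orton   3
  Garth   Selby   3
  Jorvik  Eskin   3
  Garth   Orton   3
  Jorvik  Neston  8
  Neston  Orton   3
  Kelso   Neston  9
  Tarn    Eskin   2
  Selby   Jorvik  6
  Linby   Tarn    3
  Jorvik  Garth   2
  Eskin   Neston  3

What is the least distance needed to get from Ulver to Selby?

Candidate routes:
Ulver → Neston → Orton → Selby: 1+3+3 = 7
Ulver → Orton → Selby: 2+3 = 5
The minimum is 5 km via Ulver → Orton → Selby.

5 km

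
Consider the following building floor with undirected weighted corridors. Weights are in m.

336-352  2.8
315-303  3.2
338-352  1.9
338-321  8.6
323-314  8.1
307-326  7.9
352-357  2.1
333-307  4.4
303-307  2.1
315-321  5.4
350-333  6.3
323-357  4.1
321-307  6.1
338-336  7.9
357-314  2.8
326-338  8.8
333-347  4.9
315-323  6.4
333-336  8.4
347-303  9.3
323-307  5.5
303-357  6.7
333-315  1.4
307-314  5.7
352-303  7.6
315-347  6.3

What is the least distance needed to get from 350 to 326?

Settle nodes by increasing distance from 350:
350: 0
333: 6.3  (via 350)
315: 7.7  (via 333)
307: 10.7  (via 333)
303: 10.9  (via 315)
347: 11.2  (via 333)
321: 13.1  (via 315)
323: 14.1  (via 315)
336: 14.7  (via 333)
314: 16.4  (via 307)
352: 17.5  (via 336)
357: 17.6  (via 303)
326: 18.6  (via 307)
Shortest route: 350 → 333 → 307 → 326 = 18.6 m.

18.6 m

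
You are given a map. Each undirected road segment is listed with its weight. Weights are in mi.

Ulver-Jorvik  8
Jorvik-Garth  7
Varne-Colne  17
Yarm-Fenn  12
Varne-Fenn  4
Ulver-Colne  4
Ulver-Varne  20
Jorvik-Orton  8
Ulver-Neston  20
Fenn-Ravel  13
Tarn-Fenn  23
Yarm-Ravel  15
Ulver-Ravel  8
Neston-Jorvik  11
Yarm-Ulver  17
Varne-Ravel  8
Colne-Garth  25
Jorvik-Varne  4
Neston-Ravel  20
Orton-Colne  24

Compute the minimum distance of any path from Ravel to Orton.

Shortest distances from Ravel:
Ravel: 0
Varne: 8  (via Ravel)
Ulver: 8  (via Ravel)
Colne: 12  (via Ulver)
Jorvik: 12  (via Varne)
Fenn: 12  (via Varne)
Yarm: 15  (via Ravel)
Garth: 19  (via Jorvik)
Neston: 20  (via Ravel)
Orton: 20  (via Jorvik)
Shortest route: Ravel → Varne → Jorvik → Orton = 20 mi.

20 mi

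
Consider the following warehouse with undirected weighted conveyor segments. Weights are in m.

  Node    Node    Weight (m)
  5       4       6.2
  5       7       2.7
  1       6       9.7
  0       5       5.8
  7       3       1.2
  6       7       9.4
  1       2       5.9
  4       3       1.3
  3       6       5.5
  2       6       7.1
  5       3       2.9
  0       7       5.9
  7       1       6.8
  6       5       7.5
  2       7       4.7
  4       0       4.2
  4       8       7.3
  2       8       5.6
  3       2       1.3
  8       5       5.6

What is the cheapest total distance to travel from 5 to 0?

5.8 m

Running Dijkstra from 5:
5: 0
7: 2.7  (via 5)
3: 2.9  (via 5)
2: 4.2  (via 3)
4: 4.2  (via 3)
8: 5.6  (via 5)
0: 5.8  (via 5)
Shortest route: 5–0 = 5.8 m.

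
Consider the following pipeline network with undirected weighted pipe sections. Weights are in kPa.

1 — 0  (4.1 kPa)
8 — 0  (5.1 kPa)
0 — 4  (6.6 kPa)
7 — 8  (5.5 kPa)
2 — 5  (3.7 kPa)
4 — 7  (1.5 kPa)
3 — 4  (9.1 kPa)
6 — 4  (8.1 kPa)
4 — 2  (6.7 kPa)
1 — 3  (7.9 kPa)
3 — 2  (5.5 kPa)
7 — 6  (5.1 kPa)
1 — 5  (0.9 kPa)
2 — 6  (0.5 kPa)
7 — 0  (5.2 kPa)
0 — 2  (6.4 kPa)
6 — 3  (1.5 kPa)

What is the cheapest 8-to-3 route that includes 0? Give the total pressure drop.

13.5 kPa

Best 8 to 0: 8–0 costing 5.1
Shortest 0→3: 0–2–6–3 = 8.4
Total via 0: 5.1 + 8.4 = 13.5 kPa.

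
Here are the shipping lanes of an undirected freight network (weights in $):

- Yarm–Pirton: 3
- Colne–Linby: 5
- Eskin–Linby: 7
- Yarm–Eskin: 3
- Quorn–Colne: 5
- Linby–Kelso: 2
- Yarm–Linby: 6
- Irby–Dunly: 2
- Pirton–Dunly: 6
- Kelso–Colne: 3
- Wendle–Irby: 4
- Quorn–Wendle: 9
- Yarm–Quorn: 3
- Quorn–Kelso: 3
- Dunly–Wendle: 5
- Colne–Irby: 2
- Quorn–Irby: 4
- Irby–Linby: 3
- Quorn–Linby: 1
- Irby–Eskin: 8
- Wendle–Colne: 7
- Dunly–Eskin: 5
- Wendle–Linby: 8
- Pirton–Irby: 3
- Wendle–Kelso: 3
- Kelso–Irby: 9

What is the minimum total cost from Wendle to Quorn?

Enumerating some paths:
Wendle - Irby - Quorn: 4+4 = 8
Wendle - Irby - Linby - Quorn: 4+3+1 = 8
Wendle - Kelso - Quorn: 3+3 = 6
Cheapest is Wendle - Kelso - Quorn at $6.

$6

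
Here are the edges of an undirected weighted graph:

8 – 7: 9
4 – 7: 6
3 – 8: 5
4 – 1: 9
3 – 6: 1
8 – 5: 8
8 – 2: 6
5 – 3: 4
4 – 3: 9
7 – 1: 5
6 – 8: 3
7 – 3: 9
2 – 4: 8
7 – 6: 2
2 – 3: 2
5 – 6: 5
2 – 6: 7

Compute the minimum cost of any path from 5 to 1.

Compare a few routes:
5–3–7–1: 4+9+5 = 18
5–6–7–1: 5+2+5 = 12
The minimum is 12 via 5–6–7–1.

12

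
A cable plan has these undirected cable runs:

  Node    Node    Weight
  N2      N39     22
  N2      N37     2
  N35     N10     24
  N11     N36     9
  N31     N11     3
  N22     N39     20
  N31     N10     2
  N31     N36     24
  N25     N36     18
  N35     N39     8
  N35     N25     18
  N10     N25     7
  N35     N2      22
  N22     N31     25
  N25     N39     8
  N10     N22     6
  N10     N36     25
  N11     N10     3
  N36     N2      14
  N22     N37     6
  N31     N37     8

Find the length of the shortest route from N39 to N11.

18

Settle nodes by increasing distance from N39:
N39: 0
N25: 8  (via N39)
N35: 8  (via N39)
N10: 15  (via N25)
N31: 17  (via N10)
N11: 18  (via N10)
Shortest route: N39 → N25 → N10 → N11 = 18.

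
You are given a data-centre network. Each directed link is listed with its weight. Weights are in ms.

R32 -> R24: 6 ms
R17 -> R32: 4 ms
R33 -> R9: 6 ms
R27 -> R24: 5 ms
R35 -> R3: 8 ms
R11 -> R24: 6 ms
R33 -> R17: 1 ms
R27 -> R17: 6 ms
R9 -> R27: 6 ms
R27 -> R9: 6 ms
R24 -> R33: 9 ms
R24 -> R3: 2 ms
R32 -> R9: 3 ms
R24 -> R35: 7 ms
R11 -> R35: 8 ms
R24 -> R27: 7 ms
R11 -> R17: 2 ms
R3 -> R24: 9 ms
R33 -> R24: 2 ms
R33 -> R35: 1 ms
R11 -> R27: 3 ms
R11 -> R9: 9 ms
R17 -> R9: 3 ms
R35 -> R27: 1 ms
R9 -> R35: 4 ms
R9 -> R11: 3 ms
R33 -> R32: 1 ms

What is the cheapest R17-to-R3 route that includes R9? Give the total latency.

Best R17 to R9: R17 → R9 costing 3
Best R9 to R3: R9 → R11 → R24 → R3 costing 11
Total via R9: 3 + 11 = 14 ms.

14 ms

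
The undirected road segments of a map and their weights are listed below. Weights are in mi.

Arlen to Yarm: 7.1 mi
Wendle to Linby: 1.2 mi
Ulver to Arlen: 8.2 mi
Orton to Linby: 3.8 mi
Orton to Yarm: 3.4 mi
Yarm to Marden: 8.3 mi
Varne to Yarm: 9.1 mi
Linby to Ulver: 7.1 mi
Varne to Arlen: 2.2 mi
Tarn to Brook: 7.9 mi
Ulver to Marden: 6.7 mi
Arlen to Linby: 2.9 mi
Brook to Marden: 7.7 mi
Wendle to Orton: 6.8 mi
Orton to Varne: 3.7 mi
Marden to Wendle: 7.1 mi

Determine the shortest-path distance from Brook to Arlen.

18.9 mi

Shortest distances from Brook:
Brook: 0
Marden: 7.7  (via Brook)
Tarn: 7.9  (via Brook)
Ulver: 14.4  (via Marden)
Wendle: 14.8  (via Marden)
Yarm: 16  (via Marden)
Linby: 16  (via Wendle)
Arlen: 18.9  (via Linby)
Shortest route: Brook → Marden → Wendle → Linby → Arlen = 18.9 mi.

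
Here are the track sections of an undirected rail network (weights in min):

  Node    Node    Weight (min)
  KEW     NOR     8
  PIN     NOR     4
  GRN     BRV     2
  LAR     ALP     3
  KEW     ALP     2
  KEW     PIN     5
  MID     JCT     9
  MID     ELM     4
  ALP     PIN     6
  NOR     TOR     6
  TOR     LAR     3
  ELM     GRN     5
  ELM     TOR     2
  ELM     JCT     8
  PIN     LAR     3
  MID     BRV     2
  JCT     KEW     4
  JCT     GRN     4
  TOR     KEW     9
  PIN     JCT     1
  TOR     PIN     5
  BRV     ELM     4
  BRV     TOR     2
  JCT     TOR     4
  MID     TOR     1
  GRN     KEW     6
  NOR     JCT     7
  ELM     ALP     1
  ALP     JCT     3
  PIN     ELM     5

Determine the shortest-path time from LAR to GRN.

7 min

Candidate routes:
LAR–PIN–JCT–GRN: 3+1+4 = 8
LAR–TOR–MID–BRV–GRN: 3+1+2+2 = 8
LAR–TOR–BRV–GRN: 3+2+2 = 7
The minimum is 7 min via LAR–TOR–BRV–GRN.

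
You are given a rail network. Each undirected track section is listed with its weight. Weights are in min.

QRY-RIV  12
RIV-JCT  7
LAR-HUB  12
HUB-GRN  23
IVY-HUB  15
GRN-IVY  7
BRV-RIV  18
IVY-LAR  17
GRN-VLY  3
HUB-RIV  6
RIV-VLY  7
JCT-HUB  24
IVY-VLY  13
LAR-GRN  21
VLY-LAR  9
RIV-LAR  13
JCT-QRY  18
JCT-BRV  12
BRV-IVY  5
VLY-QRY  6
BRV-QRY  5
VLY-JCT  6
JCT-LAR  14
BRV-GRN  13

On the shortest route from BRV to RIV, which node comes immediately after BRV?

QRY

Enumerating some paths:
BRV - QRY - RIV: 5+12 = 17
BRV - QRY - VLY - RIV: 5+6+7 = 18
Cheapest is BRV - QRY - RIV at 17 min.
So from BRV the first move is to QRY.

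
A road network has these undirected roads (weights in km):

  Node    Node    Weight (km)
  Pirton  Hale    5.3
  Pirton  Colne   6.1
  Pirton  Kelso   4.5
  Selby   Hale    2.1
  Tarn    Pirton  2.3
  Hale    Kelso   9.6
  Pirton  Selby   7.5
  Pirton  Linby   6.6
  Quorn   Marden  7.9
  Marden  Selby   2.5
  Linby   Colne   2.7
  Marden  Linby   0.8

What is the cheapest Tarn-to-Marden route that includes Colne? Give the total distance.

11.9 km

Shortest Tarn→Colne: Tarn → Pirton → Colne = 8.4
Best Colne to Marden: Colne → Linby → Marden costing 3.5
Total via Colne: 8.4 + 3.5 = 11.9 km.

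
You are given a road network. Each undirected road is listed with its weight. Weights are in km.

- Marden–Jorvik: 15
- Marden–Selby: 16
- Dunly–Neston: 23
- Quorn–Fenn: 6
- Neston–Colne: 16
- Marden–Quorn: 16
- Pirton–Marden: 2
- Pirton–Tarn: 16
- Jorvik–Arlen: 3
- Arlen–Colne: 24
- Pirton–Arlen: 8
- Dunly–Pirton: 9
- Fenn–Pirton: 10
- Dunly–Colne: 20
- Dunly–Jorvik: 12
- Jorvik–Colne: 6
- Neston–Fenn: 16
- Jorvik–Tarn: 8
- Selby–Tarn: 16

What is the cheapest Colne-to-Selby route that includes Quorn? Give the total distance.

65 km

Shortest Colne→Quorn: Colne–Jorvik–Arlen–Pirton–Fenn–Quorn = 33
Best Quorn to Selby: Quorn–Marden–Selby costing 32
Total via Quorn: 33 + 32 = 65 km.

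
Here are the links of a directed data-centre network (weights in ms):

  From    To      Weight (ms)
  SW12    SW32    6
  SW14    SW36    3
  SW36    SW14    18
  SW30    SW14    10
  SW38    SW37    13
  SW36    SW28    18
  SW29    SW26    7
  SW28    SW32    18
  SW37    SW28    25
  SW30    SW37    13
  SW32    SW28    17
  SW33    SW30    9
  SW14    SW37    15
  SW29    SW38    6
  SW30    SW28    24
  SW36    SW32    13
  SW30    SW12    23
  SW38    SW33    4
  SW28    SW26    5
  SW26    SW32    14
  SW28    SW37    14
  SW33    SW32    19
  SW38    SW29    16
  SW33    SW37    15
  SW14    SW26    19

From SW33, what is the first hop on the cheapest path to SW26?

Candidate routes:
SW33 - SW32 - SW28 - SW26: 19+17+5 = 41
SW33 - SW30 - SW14 - SW26: 9+10+19 = 38
Cheapest is SW33 - SW30 - SW14 - SW26 at 38 ms.
So from SW33 the first move is to SW30.

SW30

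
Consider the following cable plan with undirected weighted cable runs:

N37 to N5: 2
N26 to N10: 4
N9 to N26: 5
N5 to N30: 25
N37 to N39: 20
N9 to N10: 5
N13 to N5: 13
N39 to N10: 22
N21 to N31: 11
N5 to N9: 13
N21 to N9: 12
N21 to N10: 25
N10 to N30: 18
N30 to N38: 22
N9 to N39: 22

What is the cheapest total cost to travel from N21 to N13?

Running Dijkstra from N21:
N21: 0
N31: 11  (via N21)
N9: 12  (via N21)
N26: 17  (via N9)
N10: 17  (via N9)
N5: 25  (via N9)
N37: 27  (via N5)
N39: 34  (via N9)
N30: 35  (via N10)
N13: 38  (via N5)
Shortest route: N21–N9–N5–N13 = 38.

38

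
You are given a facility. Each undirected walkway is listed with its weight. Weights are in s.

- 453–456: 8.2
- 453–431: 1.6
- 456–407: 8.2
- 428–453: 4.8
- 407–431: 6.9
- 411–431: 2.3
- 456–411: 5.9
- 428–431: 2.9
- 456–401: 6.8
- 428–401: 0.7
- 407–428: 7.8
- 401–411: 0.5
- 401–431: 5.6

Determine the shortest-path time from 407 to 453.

Compare a few routes:
407–428–431–453: 7.8+2.9+1.6 = 12.3
407–428–453: 7.8+4.8 = 12.6
407–431–453: 6.9+1.6 = 8.5
The minimum is 8.5 s via 407–431–453.

8.5 s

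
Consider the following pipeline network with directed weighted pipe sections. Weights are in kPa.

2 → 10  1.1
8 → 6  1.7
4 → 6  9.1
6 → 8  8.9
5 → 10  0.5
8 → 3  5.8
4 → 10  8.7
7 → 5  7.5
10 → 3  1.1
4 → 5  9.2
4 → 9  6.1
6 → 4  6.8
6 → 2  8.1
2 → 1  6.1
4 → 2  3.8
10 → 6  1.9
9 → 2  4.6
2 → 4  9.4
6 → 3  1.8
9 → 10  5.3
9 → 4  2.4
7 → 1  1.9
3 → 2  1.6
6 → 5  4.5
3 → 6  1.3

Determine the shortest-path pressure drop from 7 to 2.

Compare a few routes:
7 - 5 - 10 - 6 - 3 - 2: 7.5+0.5+1.9+1.8+1.6 = 13.3
7 - 5 - 10 - 6 - 2: 7.5+0.5+1.9+8.1 = 18
7 - 5 - 10 - 3 - 2: 7.5+0.5+1.1+1.6 = 10.7
Cheapest is 7 - 5 - 10 - 3 - 2 at 10.7 kPa.

10.7 kPa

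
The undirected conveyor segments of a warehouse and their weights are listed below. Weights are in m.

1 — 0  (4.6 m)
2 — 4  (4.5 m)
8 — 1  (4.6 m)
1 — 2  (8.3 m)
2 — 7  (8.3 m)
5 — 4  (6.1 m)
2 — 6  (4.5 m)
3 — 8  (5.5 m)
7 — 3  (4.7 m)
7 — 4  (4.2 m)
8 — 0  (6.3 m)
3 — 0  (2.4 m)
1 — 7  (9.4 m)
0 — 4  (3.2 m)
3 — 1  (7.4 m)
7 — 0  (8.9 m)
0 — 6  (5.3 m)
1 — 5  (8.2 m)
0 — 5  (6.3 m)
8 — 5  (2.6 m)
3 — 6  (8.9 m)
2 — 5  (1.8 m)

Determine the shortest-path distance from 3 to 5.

Settle nodes by increasing distance from 3:
3: 0
0: 2.4  (via 3)
7: 4.7  (via 3)
8: 5.5  (via 3)
4: 5.6  (via 0)
1: 7  (via 0)
6: 7.7  (via 0)
5: 8.1  (via 8)
Shortest route: 3 → 8 → 5 = 8.1 m.

8.1 m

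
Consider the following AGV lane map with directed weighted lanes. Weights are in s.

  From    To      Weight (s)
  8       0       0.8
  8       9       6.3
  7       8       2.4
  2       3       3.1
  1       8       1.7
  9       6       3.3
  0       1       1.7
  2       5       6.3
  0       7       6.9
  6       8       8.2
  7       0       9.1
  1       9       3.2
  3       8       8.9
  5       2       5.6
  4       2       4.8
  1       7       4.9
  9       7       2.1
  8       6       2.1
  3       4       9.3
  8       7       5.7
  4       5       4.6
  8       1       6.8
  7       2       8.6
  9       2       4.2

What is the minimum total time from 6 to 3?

21.2 s

Shortest distances from 6:
6: 0
8: 8.2  (via 6)
0: 9  (via 8)
1: 10.7  (via 0)
7: 13.9  (via 8)
9: 13.9  (via 1)
2: 18.1  (via 9)
3: 21.2  (via 2)
Shortest route: 6 → 8 → 0 → 1 → 9 → 2 → 3 = 21.2 s.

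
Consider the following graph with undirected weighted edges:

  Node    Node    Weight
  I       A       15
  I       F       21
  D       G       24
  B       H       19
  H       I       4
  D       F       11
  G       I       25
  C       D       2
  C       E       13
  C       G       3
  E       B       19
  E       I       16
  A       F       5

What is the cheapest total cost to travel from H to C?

32

Shortest distances from H:
H: 0
I: 4  (via H)
A: 19  (via I)
B: 19  (via H)
E: 20  (via I)
F: 24  (via A)
G: 29  (via I)
C: 32  (via G)
Shortest route: H → I → G → C = 32.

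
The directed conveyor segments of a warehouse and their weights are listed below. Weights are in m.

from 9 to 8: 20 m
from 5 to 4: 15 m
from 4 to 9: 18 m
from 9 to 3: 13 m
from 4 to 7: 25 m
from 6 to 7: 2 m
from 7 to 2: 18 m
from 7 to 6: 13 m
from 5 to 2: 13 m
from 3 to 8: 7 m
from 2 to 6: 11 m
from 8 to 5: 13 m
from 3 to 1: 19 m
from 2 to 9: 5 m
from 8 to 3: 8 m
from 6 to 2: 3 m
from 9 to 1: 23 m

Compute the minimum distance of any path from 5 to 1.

Candidate routes:
5–2–9–1: 13+5+23 = 41
5–4–9–1: 15+18+23 = 56
5–4–9–3–1: 15+18+13+19 = 65
5–2–9–3–1: 13+5+13+19 = 50
The minimum is 41 m via 5–2–9–1.

41 m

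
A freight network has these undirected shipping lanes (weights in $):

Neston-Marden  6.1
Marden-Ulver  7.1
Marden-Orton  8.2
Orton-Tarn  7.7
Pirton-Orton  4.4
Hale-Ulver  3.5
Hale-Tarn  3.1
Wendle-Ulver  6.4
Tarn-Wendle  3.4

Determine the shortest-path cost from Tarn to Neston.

$19.8

Enumerating some paths:
Tarn - Orton - Marden - Neston: 7.7+8.2+6.1 = 22
Tarn - Hale - Ulver - Marden - Neston: 3.1+3.5+7.1+6.1 = 19.8
Tarn - Wendle - Ulver - Marden - Neston: 3.4+6.4+7.1+6.1 = 23
Cheapest is Tarn - Hale - Ulver - Marden - Neston at $19.8.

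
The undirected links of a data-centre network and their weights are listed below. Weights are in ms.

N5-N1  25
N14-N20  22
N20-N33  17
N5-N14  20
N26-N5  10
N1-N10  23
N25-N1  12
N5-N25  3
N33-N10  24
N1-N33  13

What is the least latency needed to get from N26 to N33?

38 ms

Enumerating some paths:
N26 - N5 - N25 - N1 - N33: 10+3+12+13 = 38
N26 - N5 - N1 - N33: 10+25+13 = 48
N26 - N5 - N25 - N1 - N10 - N33: 10+3+12+23+24 = 72
N26 - N5 - N14 - N20 - N33: 10+20+22+17 = 69
The minimum is 38 ms via N26 - N5 - N25 - N1 - N33.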